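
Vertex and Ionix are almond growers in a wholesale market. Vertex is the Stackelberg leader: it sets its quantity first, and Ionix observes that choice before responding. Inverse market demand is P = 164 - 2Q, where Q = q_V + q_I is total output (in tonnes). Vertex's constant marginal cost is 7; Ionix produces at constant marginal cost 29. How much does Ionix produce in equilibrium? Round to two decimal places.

Solve by backward induction. Given q_V, the follower Ionix maximises π_I = (164 - 2q_V - 2q_I)q_I - 29q_I.
Setting the follower's marginal profit to zero, 135 - 2q_V - 4q_I = 0, i.e. q_I = (135 - 2q_V)/4.
The leader anticipates this reaction. Substituting into P = 164 - 2Q gives P = 193/2 - q_V, so π_V = (193/2 - q_V)q_V - 7q_V.
Leader FOC: 179/2 - 2q_V = 0, so q_V = 179/4.
Then q_I = (135 - 2·(179/4))/4 = 91/8.

11.38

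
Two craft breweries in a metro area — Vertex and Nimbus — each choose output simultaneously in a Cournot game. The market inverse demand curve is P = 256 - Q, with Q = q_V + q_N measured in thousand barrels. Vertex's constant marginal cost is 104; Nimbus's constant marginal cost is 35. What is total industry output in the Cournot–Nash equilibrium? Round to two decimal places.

124.33

Vertex's profit: π_V = (256 - Q)q_V - (104q_V). Setting ∂π_V/∂q_V = 0: 152 - 2q_V - (q_N) = 0.
Nimbus's profit: π_N = (256 - Q)q_N - (35q_N). Setting ∂π_N/∂q_N = 0: 221 - 2q_N - (q_V) = 0.
Best responses: q_V = (152 - q_N)/2, q_N = (221 - q_V)/2.
Substituting one into the other gives q_V = 83/3 and q_N = 290/3.
Total output Q = 83/3 + 290/3 = 373/3.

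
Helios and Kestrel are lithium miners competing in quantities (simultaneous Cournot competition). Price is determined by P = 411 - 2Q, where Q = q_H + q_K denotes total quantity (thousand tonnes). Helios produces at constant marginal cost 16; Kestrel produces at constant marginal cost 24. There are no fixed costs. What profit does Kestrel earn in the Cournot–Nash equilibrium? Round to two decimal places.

Helios's profit: π_H = (411 - 2Q)q_H - (16q_H). Setting ∂π_H/∂q_H = 0: 395 - 4q_H - 2(q_K) = 0.
Kestrel's first-order condition: 387 - 4q_K - 2(q_H) = 0.
So q_H = (395 - 2q_K)/4 and q_K = (387 - 2q_H)/4.
Substituting one into the other gives q_H = 403/6 and q_K = 379/6.
Price P = 411 - 2·(391/3) = 451/3.
Kestrel's profit: (451/3 - 24)·(379/6) = 7980.0556.

7980.06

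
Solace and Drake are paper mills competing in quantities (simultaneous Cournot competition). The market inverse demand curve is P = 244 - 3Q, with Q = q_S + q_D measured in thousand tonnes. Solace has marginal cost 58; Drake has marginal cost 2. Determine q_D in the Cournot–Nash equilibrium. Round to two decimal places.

33.11

Solace's profit: π_S = (244 - 3Q)q_S - (58q_S). Setting ∂π_S/∂q_S = 0: 186 - 6q_S - 3(q_D) = 0.
Drake's first-order condition: 242 - 6q_D - 3(q_S) = 0.
Rearranging gives the reaction functions q_S = (186 - 3q_D)/6 and q_D = (242 - 3q_S)/6.
Substituting one into the other gives q_S = 130/9 and q_D = 298/9.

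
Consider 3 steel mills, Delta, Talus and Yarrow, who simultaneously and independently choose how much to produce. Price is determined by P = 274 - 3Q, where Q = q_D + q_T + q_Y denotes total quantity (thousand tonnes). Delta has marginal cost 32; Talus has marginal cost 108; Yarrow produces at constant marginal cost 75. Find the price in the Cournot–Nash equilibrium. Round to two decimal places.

Delta's profit: π_D = (274 - 3Q)q_D - (32q_D). Setting ∂π_D/∂q_D = 0: 242 - 6q_D - 3(q_T + q_Y) = 0.
Talus's first-order condition: 166 - 6q_T - 3(q_D + q_Y) = 0.
Yarrow's profit: π_Y = (274 - 3Q)q_Y - (75q_Y). Setting ∂π_Y/∂q_Y = 0: 199 - 6q_Y - 3(q_D + q_T) = 0.
Adding the 3 first-order conditions: 607 − 12Q = 0, so Q = 607/12.
Back-substituting: q_D = (242 − 607/4)/3 = 361/12, q_T = (166 − 607/4)/3 = 19/4, q_Y = (199 − 607/4)/3 = 63/4.
Total output Q = 607/12, so price P = 274 - 3·(607/12) = 489/4.

122.25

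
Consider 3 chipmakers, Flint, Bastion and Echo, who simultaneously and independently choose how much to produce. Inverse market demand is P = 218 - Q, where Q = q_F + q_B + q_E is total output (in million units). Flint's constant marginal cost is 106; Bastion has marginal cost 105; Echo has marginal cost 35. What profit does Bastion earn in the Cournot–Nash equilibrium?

121

Flint's profit: π_F = (218 - Q)q_F - (106q_F). Setting ∂π_F/∂q_F = 0: 112 - 2q_F - (q_B + q_E) = 0.
Bastion's first-order condition: 113 - 2q_B - (q_F + q_E) = 0.
Echo's profit: π_E = (218 - Q)q_E - (35q_E). Setting ∂π_E/∂q_E = 0: 183 - 2q_E - (q_F + q_B) = 0.
Adding the 3 first-order conditions: 408 − 4Q = 0, so Q = 102.
Back-substituting: q_F = (112 − 102) = 10, q_B = (113 − 102) = 11, q_E = (183 − 102) = 81.
Price P = 218 - 102 = 116.
Bastion's profit: (116 - 105)·11 = 121.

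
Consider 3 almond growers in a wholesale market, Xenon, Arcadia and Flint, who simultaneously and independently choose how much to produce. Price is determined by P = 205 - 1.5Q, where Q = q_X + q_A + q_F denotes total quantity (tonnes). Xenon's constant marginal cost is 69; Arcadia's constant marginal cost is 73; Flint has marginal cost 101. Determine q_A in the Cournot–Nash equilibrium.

26

Xenon's profit: π_X = (205 - 1.5Q)q_X - (69q_X). Setting ∂π_X/∂q_X = 0: 136 - 3q_X - (3/2)(q_A + q_F) = 0.
Arcadia's profit: π_A = (205 - 1.5Q)q_A - (73q_A). Setting ∂π_A/∂q_A = 0: 132 - 3q_A - (3/2)(q_X + q_F) = 0.
Flint's profit: π_F = (205 - 1.5Q)q_F - (101q_F). Setting ∂π_F/∂q_F = 0: 104 - 3q_F - (3/2)(q_X + q_A) = 0.
Adding the 3 first-order conditions: 372 − 6Q = 0, so Q = 62.
Back-substituting: q_X = (136 − 93)/(3/2) = 86/3, q_A = (132 − 93)/(3/2) = 26, q_F = (104 − 93)/(3/2) = 22/3.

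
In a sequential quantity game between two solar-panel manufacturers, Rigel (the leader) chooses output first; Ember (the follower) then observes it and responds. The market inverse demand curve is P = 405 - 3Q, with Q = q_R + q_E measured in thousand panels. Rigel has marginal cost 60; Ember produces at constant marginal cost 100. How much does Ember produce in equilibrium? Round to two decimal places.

18.75

The follower Ember best-responds to any q_R: π_E = (405 - 3Q)q_E - 100q_E.
Follower FOC: 305 - 3q_R - 6q_E = 0, so q_E(q_R) = (305 - 3q_R)/6.
Rigel substitutes q_E(q_R) into its own profit: π_R = q_R(405 - 3q_R - (305 - 3q_R)/2) - 60q_R = (505/2 - (3/2)q_R)q_R - 60q_R.
The leader's first-order condition 385/2 - 3q_R = 0 yields q_R = 385/6.
Then q_E = (305 - 3·(385/6))/6 = 75/4.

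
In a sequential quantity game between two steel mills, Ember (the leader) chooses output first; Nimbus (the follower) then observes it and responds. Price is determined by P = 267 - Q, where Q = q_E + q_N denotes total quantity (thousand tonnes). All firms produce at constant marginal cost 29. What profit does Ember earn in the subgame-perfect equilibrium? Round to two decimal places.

7080.50

The follower Nimbus best-responds to any q_E: π_N = (267 - Q)q_N - 29q_N.
Follower FOC: 238 - q_E - 2q_N = 0, so q_N(q_E) = (238 - q_E)/2.
Ember substitutes q_N(q_E) into its own profit: π_E = q_E(267 - q_E - (238 - q_E)/2) - 29q_E = (148 - (1/2)q_E)q_E - 29q_E.
The leader's first-order condition 119 - q_E = 0 yields q_E = 119.
Then q_N = (238 - 119)/2 = 119/2.
Price P = 267 - 357/2 = 177/2.
Ember's profit: (177/2 - 29)·119 = 7080.5000.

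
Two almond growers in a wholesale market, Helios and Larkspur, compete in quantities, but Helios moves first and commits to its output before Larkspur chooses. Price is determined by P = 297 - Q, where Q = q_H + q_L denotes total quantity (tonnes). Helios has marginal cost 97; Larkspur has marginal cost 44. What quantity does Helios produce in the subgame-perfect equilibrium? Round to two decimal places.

The follower Larkspur best-responds to any q_H: π_L = (297 - Q)q_L - 44q_L.
Follower FOC: 253 - q_H - 2q_L = 0, so q_L(q_H) = (253 - q_H)/2.
Helios substitutes q_L(q_H) into its own profit: π_H = q_H(297 - q_H - (253 - q_H)/2) - 97q_H = (341/2 - (1/2)q_H)q_H - 97q_H.
The leader's first-order condition 147/2 - q_H = 0 yields q_H = 147/2.
Then q_L = (253 - 147/2)/2 = 359/4.

73.50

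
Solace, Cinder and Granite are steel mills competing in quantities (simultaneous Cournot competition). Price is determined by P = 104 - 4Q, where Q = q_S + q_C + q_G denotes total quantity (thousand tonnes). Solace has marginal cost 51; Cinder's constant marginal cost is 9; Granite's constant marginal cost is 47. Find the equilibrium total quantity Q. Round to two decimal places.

Solace's profit: π_S = (104 - 4Q)q_S - (51q_S). Setting ∂π_S/∂q_S = 0: 53 - 8q_S - 4(q_C + q_G) = 0.
Cinder's profit: π_C = (104 - 4Q)q_C - (9q_C). Setting ∂π_C/∂q_C = 0: 95 - 8q_C - 4(q_S + q_G) = 0.
Granite's first-order condition: 57 - 8q_G - 4(q_S + q_C) = 0.
Adding the 3 first-order conditions: 205 − 16Q = 0, so Q = 205/16.
Back-substituting: q_S = (53 − 205/4)/4 = 7/16, q_C = (95 − 205/4)/4 = 175/16, q_G = (57 − 205/4)/4 = 23/16.
Total output Q = 7/16 + 175/16 + 23/16 = 205/16.

12.81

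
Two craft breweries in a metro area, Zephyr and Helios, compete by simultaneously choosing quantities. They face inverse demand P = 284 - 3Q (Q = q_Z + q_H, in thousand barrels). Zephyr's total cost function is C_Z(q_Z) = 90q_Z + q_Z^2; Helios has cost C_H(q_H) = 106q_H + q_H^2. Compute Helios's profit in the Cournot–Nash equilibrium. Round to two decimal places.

937.47

Zephyr's profit: π_Z = (284 - 3Q)q_Z - (90q_Z + q_Z²). Setting ∂π_Z/∂q_Z = 0: 194 - 8q_Z - 3(q_H) = 0.
Helios's profit: π_H = (284 - 3Q)q_H - (106q_H + q_H²). Setting ∂π_H/∂q_H = 0: 178 - 8q_H - 3(q_Z) = 0.
Best responses: q_Z = (194 - 3q_H)/8, q_H = (178 - 3q_Z)/8.
Solving the pair: q_Z = 1018/55, q_H = 842/55.
Price P = 284 - 3·(372/11) = 182.5455.
Helios's profit: 182.5455·(842/55) - 106·(842/55) - (842/55)² = 937.4731.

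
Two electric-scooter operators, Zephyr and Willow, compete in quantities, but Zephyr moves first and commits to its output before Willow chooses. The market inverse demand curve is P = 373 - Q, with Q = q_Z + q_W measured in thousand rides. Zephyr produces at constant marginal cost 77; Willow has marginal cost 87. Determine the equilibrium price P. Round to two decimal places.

153.50

The follower Willow best-responds to any q_Z: π_W = (373 - Q)q_W - 87q_W.
∂π_W/∂q_W = 286 - q_Z - 2q_W = 0 gives the reaction function q_W = (286 - q_Z)/2.
Zephyr substitutes q_W(q_Z) into its own profit: π_Z = q_Z(373 - q_Z - (286 - q_Z)/2) - 77q_Z = (230 - (1/2)q_Z)q_Z - 77q_Z.
The leader's first-order condition 153 - q_Z = 0 yields q_Z = 153.
Then q_W = (286 - 153)/2 = 133/2.
Total output Q = 439/2, so price P = 373 - 439/2 = 307/2.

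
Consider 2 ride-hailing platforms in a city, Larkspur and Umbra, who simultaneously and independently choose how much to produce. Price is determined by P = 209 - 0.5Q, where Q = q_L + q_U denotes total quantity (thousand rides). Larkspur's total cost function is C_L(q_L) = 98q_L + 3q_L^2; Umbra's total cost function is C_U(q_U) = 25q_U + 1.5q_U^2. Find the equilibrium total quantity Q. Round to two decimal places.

Larkspur's profit: π_L = (209 - 0.5Q)q_L - (98q_L + 3q_L²). Setting ∂π_L/∂q_L = 0: 111 - 7q_L - (1/2)(q_U) = 0.
Umbra's profit: π_U = (209 - 0.5Q)q_U - (25q_U + (3/2)q_U²). Setting ∂π_U/∂q_U = 0: 184 - 4q_U - (1/2)(q_L) = 0.
So q_L = (111 - (1/2)q_U)/7 and q_U = (184 - (1/2)q_L)/4.
Solving the pair: q_L = 1408/111, q_U = 44.4144.
Total output Q = 1408/111 + 44.4144 = 57.0991.

57.10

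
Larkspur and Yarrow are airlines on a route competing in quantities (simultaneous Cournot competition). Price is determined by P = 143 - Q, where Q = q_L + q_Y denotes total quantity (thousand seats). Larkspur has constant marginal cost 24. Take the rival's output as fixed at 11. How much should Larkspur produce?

54

With the rival's output fixed at 11, Larkspur's profit is π_L = (143 - 11 - q_L)q_L - (24q_L) = (132 - q_L)q_L - (24q_L).
∂π_L/∂q_L = 108 - 2q_L = 0, so q_L = 54.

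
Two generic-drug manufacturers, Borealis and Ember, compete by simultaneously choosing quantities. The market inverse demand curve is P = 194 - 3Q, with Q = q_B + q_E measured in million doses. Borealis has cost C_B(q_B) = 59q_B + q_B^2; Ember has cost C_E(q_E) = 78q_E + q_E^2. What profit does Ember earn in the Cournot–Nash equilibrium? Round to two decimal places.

361.69

Borealis's profit: π_B = (194 - 3Q)q_B - (59q_B + q_B²). Setting ∂π_B/∂q_B = 0: 135 - 8q_B - 3(q_E) = 0.
Ember's profit: π_E = (194 - 3Q)q_E - (78q_E + q_E²). Setting ∂π_E/∂q_E = 0: 116 - 8q_E - 3(q_B) = 0.
Rearranging gives the reaction functions q_B = (135 - 3q_E)/8 and q_E = (116 - 3q_B)/8.
Substituting one into the other gives q_B = 732/55 and q_E = 523/55.
Price P = 194 - 3·(251/11) = 1381/11.
Ember's profit: (1381/11)·(523/55) - 78·(523/55) - (523/55)² = 361.6912.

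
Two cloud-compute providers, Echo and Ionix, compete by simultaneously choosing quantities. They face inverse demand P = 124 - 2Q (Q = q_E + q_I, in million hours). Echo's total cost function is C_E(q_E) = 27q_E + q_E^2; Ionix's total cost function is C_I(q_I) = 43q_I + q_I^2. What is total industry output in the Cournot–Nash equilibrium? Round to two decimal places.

Echo's profit: π_E = (124 - 2Q)q_E - (27q_E + q_E²). Setting ∂π_E/∂q_E = 0: 97 - 6q_E - 2(q_I) = 0.
Ionix's profit: π_I = (124 - 2Q)q_I - (43q_I + q_I²). Setting ∂π_I/∂q_I = 0: 81 - 6q_I - 2(q_E) = 0.
Best responses: q_E = (97 - 2q_I)/6, q_I = (81 - 2q_E)/6.
Solving the pair: q_E = 105/8, q_I = 73/8.
Total output Q = 105/8 + 73/8 = 89/4.

22.25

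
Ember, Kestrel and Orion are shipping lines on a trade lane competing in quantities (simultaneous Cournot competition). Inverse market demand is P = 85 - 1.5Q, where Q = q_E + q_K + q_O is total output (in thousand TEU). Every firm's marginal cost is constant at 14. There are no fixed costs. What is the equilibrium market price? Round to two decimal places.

A representative firm's profit is π_i = q_i(85 - 1.5Q) - 14q_i.
First-order condition (treating rivals' output as given): 71 - 3q_i - (3/2)·Σ_{j≠i} q_j = 0.
By symmetry each firm produces the same amount; substituting Σ_{j≠i} q_j = 2q_i yields q_i = 71/6.
Total output Q = 71/2, so price P = 85 - (3/2)·(71/2) = 127/4.

31.75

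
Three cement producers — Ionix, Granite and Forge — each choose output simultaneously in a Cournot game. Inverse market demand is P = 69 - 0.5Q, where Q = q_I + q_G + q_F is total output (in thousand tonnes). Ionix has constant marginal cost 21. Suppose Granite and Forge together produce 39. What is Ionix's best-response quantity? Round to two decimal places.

28.50

With rivals' combined output fixed at 39, Ionix's profit is π_I = (69 - (1/2)·39 - (1/2)q_I)q_I - (21q_I) = (99/2 - (1/2)q_I)q_I - (21q_I).
∂π_I/∂q_I = 57/2 - q_I = 0, so q_I = 57/2.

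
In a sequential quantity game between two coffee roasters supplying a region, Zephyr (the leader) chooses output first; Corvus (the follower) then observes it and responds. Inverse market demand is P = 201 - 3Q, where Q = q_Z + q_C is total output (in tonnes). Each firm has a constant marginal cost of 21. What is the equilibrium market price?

The follower Corvus best-responds to any q_Z: π_C = (201 - 3Q)q_C - 21q_C.
∂π_C/∂q_C = 180 - 3q_Z - 6q_C = 0 gives the reaction function q_C = (180 - 3q_Z)/6.
Zephyr substitutes q_C(q_Z) into its own profit: π_Z = q_Z(201 - 3q_Z - (180 - 3q_Z)/2) - 21q_Z = (111 - (3/2)q_Z)q_Z - 21q_Z.
The leader's first-order condition 90 - 3q_Z = 0 yields q_Z = 30.
Then q_C = (180 - 3·30)/6 = 15.
Total output Q = 45, so price P = 201 - 3·45 = 66.

66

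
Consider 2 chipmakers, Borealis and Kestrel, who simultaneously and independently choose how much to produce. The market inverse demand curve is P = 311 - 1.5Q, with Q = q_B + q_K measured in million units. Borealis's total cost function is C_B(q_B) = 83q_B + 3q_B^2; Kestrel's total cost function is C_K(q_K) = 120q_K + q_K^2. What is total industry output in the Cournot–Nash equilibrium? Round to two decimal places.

Borealis's profit: π_B = (311 - 1.5Q)q_B - (83q_B + 3q_B²). Setting ∂π_B/∂q_B = 0: 228 - 9q_B - (3/2)(q_K) = 0.
Kestrel's first-order condition: 191 - 5q_K - (3/2)(q_B) = 0.
So q_B = (228 - (3/2)q_K)/9 and q_K = (191 - (3/2)q_B)/5.
Solving the pair: q_B = 1138/57, q_K = 612/19.
Total output Q = 1138/57 + 612/19 = 52.1754.

52.18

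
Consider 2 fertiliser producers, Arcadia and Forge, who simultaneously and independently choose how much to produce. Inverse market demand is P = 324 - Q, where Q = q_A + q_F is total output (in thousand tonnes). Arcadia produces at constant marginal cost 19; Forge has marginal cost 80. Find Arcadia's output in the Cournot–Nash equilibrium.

Arcadia's profit: π_A = (324 - Q)q_A - (19q_A). Setting ∂π_A/∂q_A = 0: 305 - 2q_A - (q_F) = 0.
Forge's first-order condition: 244 - 2q_F - (q_A) = 0.
So q_A = (305 - q_F)/2 and q_F = (244 - q_A)/2.
Solving the pair: q_A = 122, q_F = 61.

122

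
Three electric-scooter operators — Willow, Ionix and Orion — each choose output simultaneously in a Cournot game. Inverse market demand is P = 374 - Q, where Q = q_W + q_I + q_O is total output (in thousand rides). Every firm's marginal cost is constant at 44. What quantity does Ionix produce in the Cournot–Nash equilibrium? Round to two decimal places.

82.50

A representative firm's profit is π_i = q_i(374 - Q) - 44q_i.
First-order condition (treating rivals' output as given): 330 - 2q_i - Σ_{j≠i} q_j = 0.
With identical firms every q_j equals q_i, so Σ_{j≠i} q_j = 2q_i and 330 = 4q_i, giving q_i = 165/2.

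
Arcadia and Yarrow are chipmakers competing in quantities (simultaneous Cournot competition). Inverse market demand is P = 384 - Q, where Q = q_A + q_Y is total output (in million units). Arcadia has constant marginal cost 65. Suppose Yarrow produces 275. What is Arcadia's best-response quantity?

22

With the rival's output fixed at 275, Arcadia's profit is π_A = (384 - 275 - q_A)q_A - (65q_A) = (109 - q_A)q_A - (65q_A).
∂π_A/∂q_A = 44 - 2q_A = 0, so q_A = 22.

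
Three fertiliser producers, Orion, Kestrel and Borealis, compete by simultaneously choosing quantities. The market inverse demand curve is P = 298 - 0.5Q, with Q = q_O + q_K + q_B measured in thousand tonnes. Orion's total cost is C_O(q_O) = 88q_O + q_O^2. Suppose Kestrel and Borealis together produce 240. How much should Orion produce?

With rivals' combined output fixed at 240, Orion's profit is π_O = (298 - (1/2)·240 - (1/2)q_O)q_O - (88q_O + q_O²) = (178 - (1/2)q_O)q_O - (88q_O + q_O²).
∂π_O/∂q_O = 90 - 3q_O = 0, so q_O = 30.

30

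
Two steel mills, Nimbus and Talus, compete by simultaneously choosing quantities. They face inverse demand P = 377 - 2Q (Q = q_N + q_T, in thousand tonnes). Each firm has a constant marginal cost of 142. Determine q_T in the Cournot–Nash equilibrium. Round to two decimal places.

39.17

A representative firm's profit is π_i = q_i(377 - 2Q) - 142q_i.
Setting ∂π_i/∂q_i = 0 with rivals' quantities fixed: 235 - 4q_i - 2q_j = 0.
By symmetry each firm produces the same amount; substituting q_j = q_i yields q_i = 235/6.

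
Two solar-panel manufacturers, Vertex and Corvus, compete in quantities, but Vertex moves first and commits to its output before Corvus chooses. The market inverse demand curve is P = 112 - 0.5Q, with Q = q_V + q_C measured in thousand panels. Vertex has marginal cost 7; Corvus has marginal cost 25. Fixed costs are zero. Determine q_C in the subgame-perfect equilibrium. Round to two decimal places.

The follower Corvus best-responds to any q_V: π_C = (112 - 0.5Q)q_C - 25q_C.
Setting the follower's marginal profit to zero, 87 - (1/2)q_V - q_C = 0, i.e. q_C = (87 - (1/2)q_V).
Vertex substitutes q_C(q_V) into its own profit: π_V = q_V(112 - (1/2)q_V - (87 - (1/2)q_V)/2) - 7q_V = (137/2 - (1/4)q_V)q_V - 7q_V.
Maximising: ∂π_V/∂q_V = 123/2 - (1/2)q_V = 0, giving q_V = 123.
Then q_C = (87 - (1/2)·123) = 51/2.

25.50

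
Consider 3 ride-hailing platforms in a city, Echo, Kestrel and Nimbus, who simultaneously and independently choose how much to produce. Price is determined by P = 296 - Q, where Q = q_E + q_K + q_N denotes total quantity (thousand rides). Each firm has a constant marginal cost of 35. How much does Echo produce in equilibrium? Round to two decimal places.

Each firm earns π_i = (296 - Q)q_i - 35q_i.
First-order condition (treating rivals' output as given): 261 - 2q_i - Σ_{j≠i} q_j = 0.
By symmetry each firm produces the same amount; substituting Σ_{j≠i} q_j = 2q_i yields q_i = 261/4.

65.25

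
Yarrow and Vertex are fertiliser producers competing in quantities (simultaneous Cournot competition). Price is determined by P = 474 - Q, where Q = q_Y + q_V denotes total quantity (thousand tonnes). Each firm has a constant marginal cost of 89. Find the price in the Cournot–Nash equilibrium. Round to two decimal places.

Each firm earns π_i = (474 - Q)q_i - 89q_i.
First-order condition (treating rivals' output as given): 385 - 2q_i - q_j = 0.
By symmetry each firm produces the same amount; substituting q_j = q_i yields q_i = 385/3.
Total output Q = 770/3, so price P = 474 - 770/3 = 652/3.

217.33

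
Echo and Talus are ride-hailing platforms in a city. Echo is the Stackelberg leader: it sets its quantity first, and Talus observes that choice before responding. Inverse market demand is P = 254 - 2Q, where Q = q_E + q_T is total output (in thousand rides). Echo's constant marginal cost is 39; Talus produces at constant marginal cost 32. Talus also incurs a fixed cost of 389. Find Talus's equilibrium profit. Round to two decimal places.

Solve by backward induction. Given q_E, the follower Talus maximises π_T = (254 - 2q_E - 2q_T)q_T - 32q_T.
Follower FOC: 222 - 2q_E - 4q_T = 0, so q_T(q_E) = (222 - 2q_E)/4.
The leader anticipates this reaction. Substituting into P = 254 - 2Q gives P = 143 - q_E, so π_E = (143 - q_E)q_E - 39q_E.
Maximising: ∂π_E/∂q_E = 104 - 2q_E = 0, giving q_E = 52.
Then q_T = (222 - 2·52)/4 = 59/2.
Price P = 254 - 2·(163/2) = 91.
Talus's profit: (91 - 32)·(59/2) - 389 = 1351.5000.

1351.50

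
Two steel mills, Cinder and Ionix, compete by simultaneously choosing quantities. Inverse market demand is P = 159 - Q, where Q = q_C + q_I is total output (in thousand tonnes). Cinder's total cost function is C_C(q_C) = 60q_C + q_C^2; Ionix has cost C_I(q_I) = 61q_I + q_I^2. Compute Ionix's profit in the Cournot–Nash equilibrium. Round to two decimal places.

Cinder's profit: π_C = (159 - Q)q_C - (60q_C + q_C²). Setting ∂π_C/∂q_C = 0: 99 - 4q_C - (q_I) = 0.
Ionix's profit: π_I = (159 - Q)q_I - (61q_I + q_I²). Setting ∂π_I/∂q_I = 0: 98 - 4q_I - (q_C) = 0.
So q_C = (99 - q_I)/4 and q_I = (98 - q_C)/4.
Solving the pair: q_C = 298/15, q_I = 293/15.
Price P = 159 - 197/5 = 598/5.
Ionix's profit: (598/5)·(293/15) - 61·(293/15) - (293/15)² = 763.1022.

763.10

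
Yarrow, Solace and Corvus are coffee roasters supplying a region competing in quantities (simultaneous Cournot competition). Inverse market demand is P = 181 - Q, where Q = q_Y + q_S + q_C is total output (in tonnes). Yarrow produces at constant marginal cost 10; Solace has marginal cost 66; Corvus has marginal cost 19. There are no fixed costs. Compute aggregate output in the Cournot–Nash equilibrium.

Yarrow's profit: π_Y = (181 - Q)q_Y - (10q_Y). Setting ∂π_Y/∂q_Y = 0: 171 - 2q_Y - (q_S + q_C) = 0.
Solace's profit: π_S = (181 - Q)q_S - (66q_S). Setting ∂π_S/∂q_S = 0: 115 - 2q_S - (q_Y + q_C) = 0.
Corvus's first-order condition: 162 - 2q_C - (q_Y + q_S) = 0.
Adding the 3 first-order conditions: 448 − 4Q = 0, so Q = 112.
Back-substituting: q_Y = (171 − 112) = 59, q_S = (115 − 112) = 3, q_C = (162 − 112) = 50.
Total output Q = 59 + 3 + 50 = 112.

112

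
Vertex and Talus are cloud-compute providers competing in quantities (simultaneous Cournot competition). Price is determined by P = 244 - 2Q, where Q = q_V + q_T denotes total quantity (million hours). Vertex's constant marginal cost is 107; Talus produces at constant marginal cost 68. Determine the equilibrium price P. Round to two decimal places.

139.67

Vertex's profit: π_V = (244 - 2Q)q_V - (107q_V). Setting ∂π_V/∂q_V = 0: 137 - 4q_V - 2(q_T) = 0.
Talus's profit: π_T = (244 - 2Q)q_T - (68q_T). Setting ∂π_T/∂q_T = 0: 176 - 4q_T - 2(q_V) = 0.
Rearranging gives the reaction functions q_V = (137 - 2q_T)/4 and q_T = (176 - 2q_V)/4.
Solving the pair: q_V = 49/3, q_T = 215/6.
Total output Q = 313/6, so price P = 244 - 2·(313/6) = 419/3.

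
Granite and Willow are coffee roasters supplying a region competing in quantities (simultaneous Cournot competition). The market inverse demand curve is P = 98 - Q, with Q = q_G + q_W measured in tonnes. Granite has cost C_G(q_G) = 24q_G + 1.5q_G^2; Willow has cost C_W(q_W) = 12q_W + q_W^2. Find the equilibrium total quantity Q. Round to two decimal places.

29.79

Granite's profit: π_G = (98 - Q)q_G - (24q_G + (3/2)q_G²). Setting ∂π_G/∂q_G = 0: 74 - 5q_G - (q_W) = 0.
Willow's profit: π_W = (98 - Q)q_W - (12q_W + q_W²). Setting ∂π_W/∂q_W = 0: 86 - 4q_W - (q_G) = 0.
Best responses: q_G = (74 - q_W)/5, q_W = (86 - q_G)/4.
Solving the pair: q_G = 210/19, q_W = 356/19.
Total output Q = 210/19 + 356/19 = 566/19.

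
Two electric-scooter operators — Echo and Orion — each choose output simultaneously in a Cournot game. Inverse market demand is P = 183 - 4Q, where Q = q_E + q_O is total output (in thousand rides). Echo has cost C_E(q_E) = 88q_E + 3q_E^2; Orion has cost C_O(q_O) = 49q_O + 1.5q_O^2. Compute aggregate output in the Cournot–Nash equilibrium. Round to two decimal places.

Echo's profit: π_E = (183 - 4Q)q_E - (88q_E + 3q_E²). Setting ∂π_E/∂q_E = 0: 95 - 14q_E - 4(q_O) = 0.
Orion's first-order condition: 134 - 11q_O - 4(q_E) = 0.
Rearranging gives the reaction functions q_E = (95 - 4q_O)/14 and q_O = (134 - 4q_E)/11.
Solving the pair: q_E = 509/138, q_O = 748/69.
Total output Q = 509/138 + 748/69 = 14.5290.

14.53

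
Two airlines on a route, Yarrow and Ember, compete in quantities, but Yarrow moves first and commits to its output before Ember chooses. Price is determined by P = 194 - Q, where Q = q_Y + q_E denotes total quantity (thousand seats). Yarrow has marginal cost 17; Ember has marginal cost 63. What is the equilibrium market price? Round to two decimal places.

Solve by backward induction. Given q_Y, the follower Ember maximises π_E = (194 - q_Y - q_E)q_E - 63q_E.
∂π_E/∂q_E = 131 - q_Y - 2q_E = 0 gives the reaction function q_E = (131 - q_Y)/2.
The leader anticipates this reaction. Substituting into P = 194 - Q gives P = 257/2 - (1/2)q_Y, so π_Y = (257/2 - (1/2)q_Y)q_Y - 17q_Y.
The leader's first-order condition 223/2 - q_Y = 0 yields q_Y = 223/2.
Then q_E = (131 - 223/2)/2 = 39/4.
Total output Q = 485/4, so price P = 194 - 485/4 = 291/4.

72.75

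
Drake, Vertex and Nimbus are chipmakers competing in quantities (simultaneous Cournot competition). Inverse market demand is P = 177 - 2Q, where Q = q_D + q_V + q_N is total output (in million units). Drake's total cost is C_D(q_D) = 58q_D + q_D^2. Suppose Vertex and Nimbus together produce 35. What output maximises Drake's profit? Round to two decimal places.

With rivals' combined output fixed at 35, Drake's profit is π_D = (177 - 2·35 - 2q_D)q_D - (58q_D + q_D²) = (107 - 2q_D)q_D - (58q_D + q_D²).
∂π_D/∂q_D = 49 - 6q_D = 0, so q_D = 49/6.

8.17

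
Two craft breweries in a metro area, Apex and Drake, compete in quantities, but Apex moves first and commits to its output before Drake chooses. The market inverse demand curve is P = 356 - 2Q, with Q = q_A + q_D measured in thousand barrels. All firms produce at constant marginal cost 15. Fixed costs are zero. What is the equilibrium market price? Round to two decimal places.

Solve by backward induction. Given q_A, the follower Drake maximises π_D = (356 - 2q_A - 2q_D)q_D - 15q_D.
Setting the follower's marginal profit to zero, 341 - 2q_A - 4q_D = 0, i.e. q_D = (341 - 2q_A)/4.
Apex substitutes q_D(q_A) into its own profit: π_A = q_A(356 - 2q_A - (341 - 2q_A)/2) - 15q_A = (371/2 - q_A)q_A - 15q_A.
Maximising: ∂π_A/∂q_A = 341/2 - 2q_A = 0, giving q_A = 341/4.
Then q_D = (341 - 2·(341/4))/4 = 341/8.
Total output Q = 1023/8, so price P = 356 - 2·(1023/8) = 401/4.

100.25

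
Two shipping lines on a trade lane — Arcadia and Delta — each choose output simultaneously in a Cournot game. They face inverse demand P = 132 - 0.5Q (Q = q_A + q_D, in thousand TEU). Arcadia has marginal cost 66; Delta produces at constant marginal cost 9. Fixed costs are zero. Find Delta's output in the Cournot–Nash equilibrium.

120

Arcadia's profit: π_A = (132 - 0.5Q)q_A - (66q_A). Setting ∂π_A/∂q_A = 0: 66 - q_A - (1/2)(q_D) = 0.
Delta's first-order condition: 123 - q_D - (1/2)(q_A) = 0.
Rearranging gives the reaction functions q_A = (66 - (1/2)q_D) and q_D = (123 - (1/2)q_A).
Substituting one into the other gives q_A = 6 and q_D = 120.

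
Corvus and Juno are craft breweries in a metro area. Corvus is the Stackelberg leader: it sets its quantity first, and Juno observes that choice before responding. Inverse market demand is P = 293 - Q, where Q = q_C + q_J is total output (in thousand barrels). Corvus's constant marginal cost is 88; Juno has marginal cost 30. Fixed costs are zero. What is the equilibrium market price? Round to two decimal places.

The follower Juno best-responds to any q_C: π_J = (293 - Q)q_J - 30q_J.
∂π_J/∂q_J = 263 - q_C - 2q_J = 0 gives the reaction function q_J = (263 - q_C)/2.
The leader anticipates this reaction. Substituting into P = 293 - Q gives P = 323/2 - (1/2)q_C, so π_C = (323/2 - (1/2)q_C)q_C - 88q_C.
Maximising: ∂π_C/∂q_C = 147/2 - q_C = 0, giving q_C = 147/2.
Then q_J = (263 - 147/2)/2 = 379/4.
Total output Q = 673/4, so price P = 293 - 673/4 = 499/4.

124.75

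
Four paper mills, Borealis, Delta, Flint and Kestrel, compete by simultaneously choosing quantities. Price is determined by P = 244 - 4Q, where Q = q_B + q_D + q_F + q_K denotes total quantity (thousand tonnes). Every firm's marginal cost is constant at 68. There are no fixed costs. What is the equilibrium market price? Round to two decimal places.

A representative firm's profit is π_i = q_i(244 - 4Q) - 68q_i.
Setting ∂π_i/∂q_i = 0 with rivals' quantities fixed: 176 - 8q_i - 4·Σ_{j≠i} q_j = 0.
With identical firms every q_j equals q_i, so Σ_{j≠i} q_j = 3q_i and 176 = 20q_i, giving q_i = 44/5.
Total output Q = 176/5, so price P = 244 - 4·(176/5) = 516/5.

103.20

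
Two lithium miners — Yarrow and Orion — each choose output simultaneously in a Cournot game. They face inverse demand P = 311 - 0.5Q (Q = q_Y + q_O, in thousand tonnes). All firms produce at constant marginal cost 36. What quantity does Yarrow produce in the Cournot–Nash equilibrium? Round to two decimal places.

A representative firm's profit is π_i = q_i(311 - 0.5Q) - 36q_i.
Setting ∂π_i/∂q_i = 0 with rivals' quantities fixed: 275 - q_i - (1/2)q_j = 0.
With identical firms every q_j equals q_i, so q_j = q_i and 275 = (3/2)q_i, giving q_i = 550/3.

183.33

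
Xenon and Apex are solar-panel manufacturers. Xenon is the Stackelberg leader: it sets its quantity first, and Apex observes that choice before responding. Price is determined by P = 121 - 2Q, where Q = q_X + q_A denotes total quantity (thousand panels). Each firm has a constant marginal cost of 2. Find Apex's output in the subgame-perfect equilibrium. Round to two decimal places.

Solve by backward induction. Given q_X, the follower Apex maximises π_A = (121 - 2q_X - 2q_A)q_A - 2q_A.
∂π_A/∂q_A = 119 - 2q_X - 4q_A = 0 gives the reaction function q_A = (119 - 2q_X)/4.
Xenon substitutes q_A(q_X) into its own profit: π_X = q_X(121 - 2q_X - (119 - 2q_X)/2) - 2q_X = (123/2 - q_X)q_X - 2q_X.
Maximising: ∂π_X/∂q_X = 119/2 - 2q_X = 0, giving q_X = 119/4.
Then q_A = (119 - 2·(119/4))/4 = 119/8.

14.88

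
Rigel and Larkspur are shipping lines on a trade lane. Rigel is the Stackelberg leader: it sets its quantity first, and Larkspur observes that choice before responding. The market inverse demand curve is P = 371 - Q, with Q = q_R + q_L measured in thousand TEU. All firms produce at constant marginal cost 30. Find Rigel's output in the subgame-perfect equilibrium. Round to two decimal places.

The follower Larkspur best-responds to any q_R: π_L = (371 - Q)q_L - 30q_L.
∂π_L/∂q_L = 341 - q_R - 2q_L = 0 gives the reaction function q_L = (341 - q_R)/2.
Rigel substitutes q_L(q_R) into its own profit: π_R = q_R(371 - q_R - (341 - q_R)/2) - 30q_R = (401/2 - (1/2)q_R)q_R - 30q_R.
The leader's first-order condition 341/2 - q_R = 0 yields q_R = 341/2.
Then q_L = (341 - 341/2)/2 = 341/4.

170.50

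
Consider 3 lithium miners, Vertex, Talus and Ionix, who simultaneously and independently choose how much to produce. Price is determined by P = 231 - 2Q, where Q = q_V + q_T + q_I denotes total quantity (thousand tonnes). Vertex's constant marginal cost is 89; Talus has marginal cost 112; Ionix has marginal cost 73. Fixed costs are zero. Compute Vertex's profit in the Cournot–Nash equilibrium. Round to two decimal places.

693.78

Vertex's profit: π_V = (231 - 2Q)q_V - (89q_V). Setting ∂π_V/∂q_V = 0: 142 - 4q_V - 2(q_T + q_I) = 0.
Talus's first-order condition: 119 - 4q_T - 2(q_V + q_I) = 0.
Ionix's profit: π_I = (231 - 2Q)q_I - (73q_I). Setting ∂π_I/∂q_I = 0: 158 - 4q_I - 2(q_V + q_T) = 0.
Adding the 3 conditions: 419 − 4Q − 4Q = 0, i.e. Q = 419/8.
Back-substituting: q_V = (142 − 419/4)/2 = 149/8, q_T = (119 − 419/4)/2 = 57/8, q_I = (158 − 419/4)/2 = 213/8.
Price P = 231 - 2·(419/8) = 505/4.
Vertex's profit: (505/4 - 89)·(149/8) = 693.7813.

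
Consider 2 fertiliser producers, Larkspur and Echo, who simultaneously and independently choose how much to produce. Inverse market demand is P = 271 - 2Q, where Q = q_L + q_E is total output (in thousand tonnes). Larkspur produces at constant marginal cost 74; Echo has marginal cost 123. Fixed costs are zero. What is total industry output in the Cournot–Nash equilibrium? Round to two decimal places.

57.50

Larkspur's profit: π_L = (271 - 2Q)q_L - (74q_L). Setting ∂π_L/∂q_L = 0: 197 - 4q_L - 2(q_E) = 0.
Echo's first-order condition: 148 - 4q_E - 2(q_L) = 0.
Best responses: q_L = (197 - 2q_E)/4, q_E = (148 - 2q_L)/4.
Substituting one into the other gives q_L = 41 and q_E = 33/2.
Total output Q = 41 + 33/2 = 115/2.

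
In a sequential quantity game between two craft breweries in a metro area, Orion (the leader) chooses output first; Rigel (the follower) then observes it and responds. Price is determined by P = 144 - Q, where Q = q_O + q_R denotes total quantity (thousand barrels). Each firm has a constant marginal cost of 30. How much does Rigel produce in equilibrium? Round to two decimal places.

Solve by backward induction. Given q_O, the follower Rigel maximises π_R = (144 - q_O - q_R)q_R - 30q_R.
Follower FOC: 114 - q_O - 2q_R = 0, so q_R(q_O) = (114 - q_O)/2.
Orion substitutes q_R(q_O) into its own profit: π_O = q_O(144 - q_O - (114 - q_O)/2) - 30q_O = (87 - (1/2)q_O)q_O - 30q_O.
Maximising: ∂π_O/∂q_O = 57 - q_O = 0, giving q_O = 57.
Then q_R = (114 - 57)/2 = 57/2.

28.50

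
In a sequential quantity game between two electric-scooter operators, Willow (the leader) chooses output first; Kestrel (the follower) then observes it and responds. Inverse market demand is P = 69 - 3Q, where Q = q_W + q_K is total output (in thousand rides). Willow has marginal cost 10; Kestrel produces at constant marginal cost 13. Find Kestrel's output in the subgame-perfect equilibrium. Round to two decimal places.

4.17

Solve by backward induction. Given q_W, the follower Kestrel maximises π_K = (69 - 3q_W - 3q_K)q_K - 13q_K.
Setting the follower's marginal profit to zero, 56 - 3q_W - 6q_K = 0, i.e. q_K = (56 - 3q_W)/6.
Willow substitutes q_K(q_W) into its own profit: π_W = q_W(69 - 3q_W - (56 - 3q_W)/2) - 10q_W = (41 - (3/2)q_W)q_W - 10q_W.
Leader FOC: 31 - 3q_W = 0, so q_W = 31/3.
Then q_K = (56 - 3·(31/3))/6 = 25/6.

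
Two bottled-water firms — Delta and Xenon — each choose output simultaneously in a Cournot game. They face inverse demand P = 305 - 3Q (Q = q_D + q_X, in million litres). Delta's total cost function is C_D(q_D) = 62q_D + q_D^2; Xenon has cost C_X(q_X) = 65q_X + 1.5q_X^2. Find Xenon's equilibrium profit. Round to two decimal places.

1608.26

Delta's profit: π_D = (305 - 3Q)q_D - (62q_D + q_D²). Setting ∂π_D/∂q_D = 0: 243 - 8q_D - 3(q_X) = 0.
Xenon's first-order condition: 240 - 9q_X - 3(q_D) = 0.
Best responses: q_D = (243 - 3q_X)/8, q_X = (240 - 3q_D)/9.
Solving the pair: q_D = 163/7, q_X = 397/21.
Price P = 305 - 3·(886/21) = 1249/7.
Xenon's profit: (1249/7)·(397/21) - 65·(397/21) - (3/2)(397/21)² = 1608.2551.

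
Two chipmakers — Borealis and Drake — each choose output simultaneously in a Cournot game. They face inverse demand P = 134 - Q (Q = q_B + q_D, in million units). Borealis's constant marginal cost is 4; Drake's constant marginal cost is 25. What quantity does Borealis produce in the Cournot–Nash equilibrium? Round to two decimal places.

Borealis's profit: π_B = (134 - Q)q_B - (4q_B). Setting ∂π_B/∂q_B = 0: 130 - 2q_B - (q_D) = 0.
Drake's profit: π_D = (134 - Q)q_D - (25q_D). Setting ∂π_D/∂q_D = 0: 109 - 2q_D - (q_B) = 0.
So q_B = (130 - q_D)/2 and q_D = (109 - q_B)/2.
Substituting one into the other gives q_B = 151/3 and q_D = 88/3.

50.33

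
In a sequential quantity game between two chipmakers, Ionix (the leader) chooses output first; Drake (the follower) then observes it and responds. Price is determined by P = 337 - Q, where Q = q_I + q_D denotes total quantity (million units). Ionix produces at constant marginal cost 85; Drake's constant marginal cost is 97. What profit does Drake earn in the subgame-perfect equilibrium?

2916

The follower Drake best-responds to any q_I: π_D = (337 - Q)q_D - 97q_D.
∂π_D/∂q_D = 240 - q_I - 2q_D = 0 gives the reaction function q_D = (240 - q_I)/2.
The leader anticipates this reaction. Substituting into P = 337 - Q gives P = 217 - (1/2)q_I, so π_I = (217 - (1/2)q_I)q_I - 85q_I.
The leader's first-order condition 132 - q_I = 0 yields q_I = 132.
Then q_D = (240 - 132)/2 = 54.
Price P = 337 - 186 = 151.
Drake's profit: (151 - 97)·54 = 2916.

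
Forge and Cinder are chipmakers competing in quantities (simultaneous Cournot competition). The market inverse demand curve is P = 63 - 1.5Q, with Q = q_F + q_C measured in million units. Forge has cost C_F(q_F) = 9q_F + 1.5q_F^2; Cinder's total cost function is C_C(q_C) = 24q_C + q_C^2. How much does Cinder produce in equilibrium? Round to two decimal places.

5.51

Forge's profit: π_F = (63 - 1.5Q)q_F - (9q_F + (3/2)q_F²). Setting ∂π_F/∂q_F = 0: 54 - 6q_F - (3/2)(q_C) = 0.
Cinder's profit: π_C = (63 - 1.5Q)q_C - (24q_C + q_C²). Setting ∂π_C/∂q_C = 0: 39 - 5q_C - (3/2)(q_F) = 0.
So q_F = (54 - (3/2)q_C)/6 and q_C = (39 - (3/2)q_F)/5.
Substituting one into the other gives q_F = 282/37 and q_C = 204/37.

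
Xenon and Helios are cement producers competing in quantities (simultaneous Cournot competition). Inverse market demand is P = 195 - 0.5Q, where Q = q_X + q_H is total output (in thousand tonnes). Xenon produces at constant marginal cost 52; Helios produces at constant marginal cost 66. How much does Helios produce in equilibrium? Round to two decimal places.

76.67

Xenon's profit: π_X = (195 - 0.5Q)q_X - (52q_X). Setting ∂π_X/∂q_X = 0: 143 - q_X - (1/2)(q_H) = 0.
Helios's profit: π_H = (195 - 0.5Q)q_H - (66q_H). Setting ∂π_H/∂q_H = 0: 129 - q_H - (1/2)(q_X) = 0.
Best responses: q_X = (143 - (1/2)q_H), q_H = (129 - (1/2)q_X).
Substituting one into the other gives q_X = 314/3 and q_H = 230/3.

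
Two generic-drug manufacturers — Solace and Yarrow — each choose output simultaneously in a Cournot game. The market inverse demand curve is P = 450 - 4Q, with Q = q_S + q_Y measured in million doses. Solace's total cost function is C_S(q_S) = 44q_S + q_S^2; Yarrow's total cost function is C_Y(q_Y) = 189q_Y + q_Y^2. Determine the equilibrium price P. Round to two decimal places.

259.43

Solace's profit: π_S = (450 - 4Q)q_S - (44q_S + q_S²). Setting ∂π_S/∂q_S = 0: 406 - 10q_S - 4(q_Y) = 0.
Yarrow's first-order condition: 261 - 10q_Y - 4(q_S) = 0.
Rearranging gives the reaction functions q_S = (406 - 4q_Y)/10 and q_Y = (261 - 4q_S)/10.
Solving the pair: q_S = 754/21, q_Y = 493/42.
Total output Q = 667/14, so price P = 450 - 4·(667/14) = 1816/7.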